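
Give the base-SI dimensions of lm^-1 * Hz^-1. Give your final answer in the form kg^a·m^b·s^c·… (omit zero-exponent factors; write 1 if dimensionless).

s·cd⁻¹

lm = cd·sr = cd (luminous flux; sr is dimensionless).
So lm⁻¹ = cd⁻¹.
Hz = 1/s = s⁻¹ (frequency is cycles per second).
So Hz⁻¹ = s.
Combining: lm⁻¹·Hz⁻¹ = cd⁻¹ · s = s·cd⁻¹.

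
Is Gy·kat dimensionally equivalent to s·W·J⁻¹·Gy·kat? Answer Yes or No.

Left side:
  Gy = J/kg (absorbed dose = energy per mass),
      = m²·s⁻².
  kat = mol/s = s⁻¹·mol (catalytic activity).
  Combining: Gy·kat = (m²·s⁻²) · (s⁻¹·mol) = m²·s⁻³·mol.
Right side:
  W = J/s (power = energy per time),
      = kg·m²·s⁻³.
  J = N·m (work = force × distance),
      = kg·m²·s⁻².
  So J⁻¹ = kg⁻¹·m⁻²·s².
  Gy = J/kg (absorbed dose = energy per mass),
      = m²·s⁻².
  kat = mol/s = s⁻¹·mol (catalytic activity).
  Combining: s·W·J⁻¹·Gy·kat = s · (kg·m²·s⁻³) · (kg⁻¹·m⁻²·s²) · (m²·s⁻²) · (s⁻¹·mol) = m²·s⁻³·mol.
Both reduce to m²·s⁻³·mol.

Yes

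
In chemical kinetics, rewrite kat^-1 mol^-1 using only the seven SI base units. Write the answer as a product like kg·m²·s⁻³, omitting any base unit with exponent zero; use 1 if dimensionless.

kat = s⁻¹·mol.
So kat⁻¹ = s·mol⁻¹.
Combining: kat⁻¹·mol⁻¹ = (s·mol⁻¹) · mol⁻¹ = s·mol⁻².

s·mol⁻²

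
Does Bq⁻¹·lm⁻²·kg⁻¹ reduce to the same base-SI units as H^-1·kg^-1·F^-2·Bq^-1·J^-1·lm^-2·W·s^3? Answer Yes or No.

Left side:
  Bq = 1/s = s⁻¹ (activity is decays per second).
  So Bq⁻¹ = s.
  lm = cd·sr = cd (luminous flux; sr is dimensionless).
  So lm⁻² = cd⁻².
  Combining: Bq⁻¹·lm⁻²·kg⁻¹ = s · cd⁻² · kg⁻¹ = kg⁻¹·s·cd⁻².
Right side:
  H = Wb/A (inductance = flux per current),
      = kg·m²·s⁻²·A⁻².
  So H⁻¹ = kg⁻¹·m⁻²·s²·A².
  F = C/V (capacitance = charge per voltage),
      = A·s/(kg·m²·s⁻³·A⁻¹) (substituting C and V),
      = kg⁻¹·m⁻²·s⁴·A².
  So F⁻² = kg²·m⁴·s⁻⁸·A⁻⁴.
  Bq = 1/s = s⁻¹ (activity is decays per second).
  So Bq⁻¹ = s.
  J = N·m (work = force × distance),
      = kg·m²·s⁻².
  So J⁻¹ = kg⁻¹·m⁻²·s².
  lm = cd·sr = cd (luminous flux; sr is dimensionless).
  So lm⁻² = cd⁻².
  W = J/s (power = energy per time),
      = kg·m²·s⁻³.
  Combining: H⁻¹·kg⁻¹·F⁻²·Bq⁻¹·J⁻¹·lm⁻²·W·s³ = (kg⁻¹·m⁻²·s²·A²) · kg⁻¹ · (kg²·m⁴·s⁻⁸·A⁻⁴) · s · (kg⁻¹·m⁻²·s²) · cd⁻² · (kg·m²·s⁻³) · s³ = m²·s⁻³·A⁻²·cd⁻².
Left is kg⁻¹·s·cd⁻²; right is m²·s⁻³·A⁻²·cd⁻² — different.

No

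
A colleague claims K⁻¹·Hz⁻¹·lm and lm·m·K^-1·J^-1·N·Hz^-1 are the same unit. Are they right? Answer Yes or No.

Left side:
  Hz = s⁻¹.
  So Hz⁻¹ = s.
  lm = cd.
  Combining: K⁻¹·Hz⁻¹·lm = K⁻¹ · s · cd = s·K⁻¹·cd.
Right side:
  lm = cd·sr = cd (luminous flux; sr is dimensionless).
  J = N·m (work = force × distance),
      = kg·m²·s⁻².
  So J⁻¹ = kg⁻¹·m⁻²·s².
  N = kg·m/s² = kg·m·s⁻² (force = mass × acceleration).
  Hz = 1/s = s⁻¹ (frequency is cycles per second).
  So Hz⁻¹ = s.
  Combining: lm·m·K⁻¹·J⁻¹·N·Hz⁻¹ = cd · m · K⁻¹ · (kg⁻¹·m⁻²·s²) · (kg·m·s⁻²) · s = s·K⁻¹·cd.
Both reduce to s·K⁻¹·cd.

Yes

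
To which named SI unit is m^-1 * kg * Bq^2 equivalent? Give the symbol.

Pa

Bq = s⁻¹.
So Bq² = s⁻².
Combining: m⁻¹·kg·Bq² = m⁻¹ · kg · s⁻² = kg·m⁻¹·s⁻².
kg·m⁻¹·s⁻² is the base-SI form of the pascal.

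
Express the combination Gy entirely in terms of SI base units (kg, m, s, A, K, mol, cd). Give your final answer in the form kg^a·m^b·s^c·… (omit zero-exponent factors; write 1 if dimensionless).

Gy = J/kg (absorbed dose = energy per mass),
    = m²·s⁻².

m²·s⁻²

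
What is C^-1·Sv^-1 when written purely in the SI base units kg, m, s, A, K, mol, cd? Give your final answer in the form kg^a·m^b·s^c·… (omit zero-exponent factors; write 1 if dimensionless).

C = s·A.
So C⁻¹ = s⁻¹·A⁻¹.
Sv = m²·s⁻².
So Sv⁻¹ = m⁻²·s².
Combining: C⁻¹·Sv⁻¹ = (s⁻¹·A⁻¹) · (m⁻²·s²) = m⁻²·s·A⁻¹.

m⁻²·s·A⁻¹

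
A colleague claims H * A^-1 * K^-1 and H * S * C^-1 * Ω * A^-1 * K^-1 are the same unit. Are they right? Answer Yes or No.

No

Left side:
  H = Wb/A (inductance = flux per current),
      = kg·m²·s⁻²·A⁻².
  Combining: H·A⁻¹·K⁻¹ = (kg·m²·s⁻²·A⁻²) · A⁻¹ · K⁻¹ = kg·m²·s⁻²·A⁻³·K⁻¹.
Right side:
  H = Wb/A (inductance = flux per current),
      = kg·m²·s⁻²·A⁻².
  S = 1/Ω (conductance is reciprocal resistance),
      = kg⁻¹·m⁻²·s³·A².
  C = A·s = s·A (charge = current × time).
  So C⁻¹ = s⁻¹·A⁻¹.
  Ω = V/A (resistance = voltage per current),
      = kg·m²·s⁻³·A⁻².
  Combining: H·S·C⁻¹·Ω·A⁻¹·K⁻¹ = (kg·m²·s⁻²·A⁻²) · (kg⁻¹·m⁻²·s³·A²) · (s⁻¹·A⁻¹) · (kg·m²·s⁻³·A⁻²) · A⁻¹ · K⁻¹ = kg·m²·s⁻³·A⁻⁴·K⁻¹.
Left is kg·m²·s⁻²·A⁻³·K⁻¹; right is kg·m²·s⁻³·A⁻⁴·K⁻¹ — different.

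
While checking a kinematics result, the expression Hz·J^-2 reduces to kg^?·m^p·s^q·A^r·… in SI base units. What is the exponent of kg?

Hz = 1/s = s⁻¹ (frequency is cycles per second).
J = N·m (work = force × distance),
    = kg·m²·s⁻².
So J⁻² = kg⁻²·m⁻⁴·s⁴.
Combining: Hz·J⁻² = s⁻¹ · (kg⁻²·m⁻⁴·s⁴) = kg⁻²·m⁻⁴·s³.
The exponent of kg is -2.

-2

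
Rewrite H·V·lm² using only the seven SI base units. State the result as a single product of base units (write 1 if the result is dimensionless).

H = Wb/A (inductance = flux per current),
    = kg·m²·s⁻²·A⁻².
V = W/A (potential = power per current),
    = kg·m²·s⁻³·A⁻¹.
lm = cd·sr = cd (luminous flux; sr is dimensionless).
So lm² = cd².
Combining: H·V·lm² = (kg·m²·s⁻²·A⁻²) · (kg·m²·s⁻³·A⁻¹) · cd² = kg²·m⁴·s⁻⁵·A⁻³·cd².

kg²·m⁴·s⁻⁵·A⁻³·cd²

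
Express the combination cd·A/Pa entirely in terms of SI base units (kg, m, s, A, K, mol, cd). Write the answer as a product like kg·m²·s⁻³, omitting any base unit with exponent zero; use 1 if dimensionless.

Pa = kg·m⁻¹·s⁻².
So Pa⁻¹ = kg⁻¹·m·s².
Combining: cd·Pa⁻¹·A = cd · (kg⁻¹·m·s²) · A = kg⁻¹·m·s²·A·cd.

kg⁻¹·m·s²·A·cd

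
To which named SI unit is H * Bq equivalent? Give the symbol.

H = Wb/A (inductance = flux per current),
    = kg·m²·s⁻²·A⁻².
Bq = 1/s = s⁻¹ (activity is decays per second).
Combining: H·Bq = (kg·m²·s⁻²·A⁻²) · s⁻¹ = kg·m²·s⁻³·A⁻².
kg·m²·s⁻³·A⁻² is the base-SI form of the ohm.

Ω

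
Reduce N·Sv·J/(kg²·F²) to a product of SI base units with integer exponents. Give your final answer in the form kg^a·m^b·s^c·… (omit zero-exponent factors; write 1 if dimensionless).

N = kg·m/s² = kg·m·s⁻² (force = mass × acceleration).
F = C/V (capacitance = charge per voltage),
    = A·s/(kg·m²·s⁻³·A⁻¹) (substituting C and V),
    = kg⁻¹·m⁻²·s⁴·A².
So F⁻² = kg²·m⁴·s⁻⁸·A⁻⁴.
Sv = J/kg (equivalent dose = energy per mass),
    = m²·s⁻².
J = N·m (work = force × distance),
    = kg·m²·s⁻².
Combining: kg⁻²·N·F⁻²·Sv·J = kg⁻² · (kg·m·s⁻²) · (kg²·m⁴·s⁻⁸·A⁻⁴) · (m²·s⁻²) · (kg·m²·s⁻²) = kg²·m⁹·s⁻¹⁴·A⁻⁴.

kg²·m⁹·s⁻¹⁴·A⁻⁴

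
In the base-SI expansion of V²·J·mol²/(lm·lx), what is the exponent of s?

V = kg·m²·s⁻³·A⁻¹.
So V² = kg²·m⁴·s⁻⁶·A⁻².
J = kg·m²·s⁻².
lm = cd.
So lm⁻¹ = cd⁻¹.
lx = m⁻²·cd.
So lx⁻¹ = m²·cd⁻¹.
Combining: V²·J·lm⁻¹·mol²·lx⁻¹ = (kg²·m⁴·s⁻⁶·A⁻²) · (kg·m²·s⁻²) · cd⁻¹ · mol² · (m²·cd⁻¹) = kg³·m⁸·s⁻⁸·A⁻²·mol²·cd⁻².
The exponent of s is -8.

-8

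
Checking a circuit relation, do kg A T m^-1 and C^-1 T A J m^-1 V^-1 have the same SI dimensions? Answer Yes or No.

No

Left side:
  T = Wb/m² (flux density = flux per area),
      = kg·s⁻²·A⁻¹.
  Combining: kg·A·T·m⁻¹ = kg · A · (kg·s⁻²·A⁻¹) · m⁻¹ = kg²·m⁻¹·s⁻².
Right side:
  C = s·A.
  So C⁻¹ = s⁻¹·A⁻¹.
  T = kg·s⁻²·A⁻¹.
  J = kg·m²·s⁻².
  V = kg·m²·s⁻³·A⁻¹.
  So V⁻¹ = kg⁻¹·m⁻²·s³·A.
  Combining: C⁻¹·T·A·J·m⁻¹·V⁻¹ = (s⁻¹·A⁻¹) · (kg·s⁻²·A⁻¹) · A · (kg·m²·s⁻²) · m⁻¹ · (kg⁻¹·m⁻²·s³·A) = kg·m⁻¹·s⁻².
Left is kg²·m⁻¹·s⁻²; right is kg·m⁻¹·s⁻² — different.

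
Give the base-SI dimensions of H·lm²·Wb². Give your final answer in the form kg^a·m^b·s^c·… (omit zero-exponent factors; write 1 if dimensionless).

kg³·m⁶·s⁻⁶·A⁻⁴·cd²

H = kg·m²·s⁻²·A⁻².
lm = cd.
So lm² = cd².
Wb = kg·m²·s⁻²·A⁻¹.
So Wb² = kg²·m⁴·s⁻⁴·A⁻².
Combining: H·lm²·Wb² = (kg·m²·s⁻²·A⁻²) · cd² · (kg²·m⁴·s⁻⁴·A⁻²) = kg³·m⁶·s⁻⁶·A⁻⁴·cd².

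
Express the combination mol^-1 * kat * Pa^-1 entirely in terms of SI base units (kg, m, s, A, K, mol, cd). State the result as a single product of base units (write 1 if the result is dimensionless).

kat = mol/s = s⁻¹·mol (catalytic activity).
Pa = N/m² (pressure = force per area),
    = kg·m⁻¹·s⁻².
So Pa⁻¹ = kg⁻¹·m·s².
Combining: mol⁻¹·kat·Pa⁻¹ = mol⁻¹ · (s⁻¹·mol) · (kg⁻¹·m·s²) = kg⁻¹·m·s.

kg⁻¹·m·s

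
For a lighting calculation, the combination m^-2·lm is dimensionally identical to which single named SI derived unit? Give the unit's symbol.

lm = cd·sr = cd (luminous flux; sr is dimensionless).
Combining: m⁻²·lm = m⁻² · cd = m⁻²·cd.
m⁻²·cd is the base-SI form of the lux.

lx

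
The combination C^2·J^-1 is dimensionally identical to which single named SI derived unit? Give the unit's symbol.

F

C = s·A.
So C² = s²·A².
J = kg·m²·s⁻².
So J⁻¹ = kg⁻¹·m⁻²·s².
Combining: C²·J⁻¹ = (s²·A²) · (kg⁻¹·m⁻²·s²) = kg⁻¹·m⁻²·s⁴·A².
kg⁻¹·m⁻²·s⁴·A² is the base-SI form of the farad.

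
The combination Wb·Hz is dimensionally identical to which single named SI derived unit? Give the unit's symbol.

V

Wb = V·s (flux: a volt is a weber per second),
    = kg·m²·s⁻²·A⁻¹.
Hz = 1/s = s⁻¹ (frequency is cycles per second).
Combining: Wb·Hz = (kg·m²·s⁻²·A⁻¹) · s⁻¹ = kg·m²·s⁻³·A⁻¹.
kg·m²·s⁻³·A⁻¹ is the base-SI form of the volt.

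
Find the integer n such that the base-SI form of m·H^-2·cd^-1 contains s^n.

H = kg·m²·s⁻²·A⁻².
So H⁻² = kg⁻²·m⁻⁴·s⁴·A⁴.
Combining: m·H⁻²·cd⁻¹ = m · (kg⁻²·m⁻⁴·s⁴·A⁴) · cd⁻¹ = kg⁻²·m⁻³·s⁴·A⁴·cd⁻¹.
The exponent of s is 4.

4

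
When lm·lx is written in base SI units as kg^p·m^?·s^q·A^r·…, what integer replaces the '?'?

-2

lm = cd.
lx = m⁻²·cd.
Combining: lm·lx = cd · (m⁻²·cd) = m⁻²·cd².
The exponent of m is -2.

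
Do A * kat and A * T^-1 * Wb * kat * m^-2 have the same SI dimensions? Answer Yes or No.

Yes

Left side:
  kat = mol/s = s⁻¹·mol (catalytic activity).
  Combining: A·kat = A · (s⁻¹·mol) = s⁻¹·A·mol.
Right side:
  T = Wb/m² (flux density = flux per area),
      = kg·s⁻²·A⁻¹.
  So T⁻¹ = kg⁻¹·s²·A.
  Wb = V·s (flux: a volt is a weber per second),
      = kg·m²·s⁻²·A⁻¹.
  kat = mol/s = s⁻¹·mol (catalytic activity).
  Combining: A·T⁻¹·Wb·kat·m⁻² = A · (kg⁻¹·s²·A) · (kg·m²·s⁻²·A⁻¹) · (s⁻¹·mol) · m⁻² = s⁻¹·A·mol.
Both reduce to s⁻¹·A·mol.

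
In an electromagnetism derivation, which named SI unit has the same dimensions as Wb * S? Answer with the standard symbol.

Wb = kg·m²·s⁻²·A⁻¹.
S = kg⁻¹·m⁻²·s³·A².
Combining: Wb·S = (kg·m²·s⁻²·A⁻¹) · (kg⁻¹·m⁻²·s³·A²) = s·A.
s·A is the base-SI form of the coulomb.

C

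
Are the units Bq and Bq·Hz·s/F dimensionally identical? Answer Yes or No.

No

Left side:
  Bq = s⁻¹.
Right side:
  Bq = 1/s = s⁻¹ (activity is decays per second).
  Hz = 1/s = s⁻¹ (frequency is cycles per second).
  F = C/V (capacitance = charge per voltage),
      = A·s/(kg·m²·s⁻³·A⁻¹) (substituting C and V),
      = kg⁻¹·m⁻²·s⁴·A².
  So F⁻¹ = kg·m²·s⁻⁴·A⁻².
  Combining: Bq·Hz·F⁻¹·s = s⁻¹ · s⁻¹ · (kg·m²·s⁻⁴·A⁻²) · s = kg·m²·s⁻⁵·A⁻².
Left is s⁻¹; right is kg·m²·s⁻⁵·A⁻² — different.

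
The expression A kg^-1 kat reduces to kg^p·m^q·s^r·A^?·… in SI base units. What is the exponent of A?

1

kat = s⁻¹·mol.
Combining: A·kg⁻¹·kat = A · kg⁻¹ · (s⁻¹·mol) = kg⁻¹·s⁻¹·A·mol.
The exponent of A is 1.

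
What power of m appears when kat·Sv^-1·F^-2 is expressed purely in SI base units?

2

kat = mol/s = s⁻¹·mol (catalytic activity).
Sv = J/kg (equivalent dose = energy per mass),
    = m²·s⁻².
So Sv⁻¹ = m⁻²·s².
F = C/V (capacitance = charge per voltage),
    = A·s/(kg·m²·s⁻³·A⁻¹) (substituting C and V),
    = kg⁻¹·m⁻²·s⁴·A².
So F⁻² = kg²·m⁴·s⁻⁸·A⁻⁴.
Combining: kat·Sv⁻¹·F⁻² = (s⁻¹·mol) · (m⁻²·s²) · (kg²·m⁴·s⁻⁸·A⁻⁴) = kg²·m²·s⁻⁷·A⁻⁴·mol.
The exponent of m is 2.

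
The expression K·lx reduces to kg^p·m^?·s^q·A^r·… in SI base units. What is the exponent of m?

-2

lx = m⁻²·cd.
Combining: K·lx = K · (m⁻²·cd) = m⁻²·K·cd.
The exponent of m is -2.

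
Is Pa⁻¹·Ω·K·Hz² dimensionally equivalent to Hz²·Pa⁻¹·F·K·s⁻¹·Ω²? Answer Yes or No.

Yes

Left side:
  Pa = kg·m⁻¹·s⁻².
  So Pa⁻¹ = kg⁻¹·m·s².
  Ω = kg·m²·s⁻³·A⁻².
  Hz = s⁻¹.
  So Hz² = s⁻².
  Combining: Pa⁻¹·Ω·K·Hz² = (kg⁻¹·m·s²) · (kg·m²·s⁻³·A⁻²) · K · s⁻² = m³·s⁻³·A⁻²·K.
Right side:
  Hz = s⁻¹.
  So Hz² = s⁻².
  Pa = kg·m⁻¹·s⁻².
  So Pa⁻¹ = kg⁻¹·m·s².
  F = kg⁻¹·m⁻²·s⁴·A².
  Ω = kg·m²·s⁻³·A⁻².
  So Ω² = kg²·m⁴·s⁻⁶·A⁻⁴.
  Combining: Hz²·Pa⁻¹·F·K·s⁻¹·Ω² = s⁻² · (kg⁻¹·m·s²) · (kg⁻¹·m⁻²·s⁴·A²) · K · s⁻¹ · (kg²·m⁴·s⁻⁶·A⁻⁴) = m³·s⁻³·A⁻²·K.
Both reduce to m³·s⁻³·A⁻²·K.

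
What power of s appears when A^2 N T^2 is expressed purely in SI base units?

N = kg·m·s⁻².
T = kg·s⁻²·A⁻¹.
So T² = kg²·s⁻⁴·A⁻².
Combining: A²·N·T² = A² · (kg·m·s⁻²) · (kg²·s⁻⁴·A⁻²) = kg³·m·s⁻⁶.
The exponent of s is -6.

-6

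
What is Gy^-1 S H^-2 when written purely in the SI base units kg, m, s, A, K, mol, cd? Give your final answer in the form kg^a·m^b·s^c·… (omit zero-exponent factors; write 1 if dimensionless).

Gy = J/kg (absorbed dose = energy per mass),
    = m²·s⁻².
So Gy⁻¹ = m⁻²·s².
S = 1/Ω (conductance is reciprocal resistance),
    = kg⁻¹·m⁻²·s³·A².
H = Wb/A (inductance = flux per current),
    = kg·m²·s⁻²·A⁻².
So H⁻² = kg⁻²·m⁻⁴·s⁴·A⁴.
Combining: Gy⁻¹·S·H⁻² = (m⁻²·s²) · (kg⁻¹·m⁻²·s³·A²) · (kg⁻²·m⁻⁴·s⁴·A⁴) = kg⁻³·m⁻⁸·s⁹·A⁶.

kg⁻³·m⁻⁸·s⁹·A⁶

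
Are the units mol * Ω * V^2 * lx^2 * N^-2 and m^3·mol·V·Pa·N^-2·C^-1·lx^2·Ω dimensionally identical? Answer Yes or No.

Left side:
  Ω = V/A (resistance = voltage per current),
      = kg·m²·s⁻³·A⁻².
  V = W/A (potential = power per current),
      = kg·m²·s⁻³·A⁻¹.
  So V² = kg²·m⁴·s⁻⁶·A⁻².
  lx = lm/m² (illuminance = luminous flux per area),
      = m⁻²·cd.
  So lx² = m⁻⁴·cd².
  N = kg·m/s² = kg·m·s⁻² (force = mass × acceleration).
  So N⁻² = kg⁻²·m⁻²·s⁴.
  Combining: mol·Ω·V²·lx²·N⁻² = mol · (kg·m²·s⁻³·A⁻²) · (kg²·m⁴·s⁻⁶·A⁻²) · (m⁻⁴·cd²) · (kg⁻²·m⁻²·s⁴) = kg·s⁻⁵·A⁻⁴·mol·cd².
Right side:
  V = kg·m²·s⁻³·A⁻¹.
  Pa = kg·m⁻¹·s⁻².
  N = kg·m·s⁻².
  So N⁻² = kg⁻²·m⁻²·s⁴.
  C = s·A.
  So C⁻¹ = s⁻¹·A⁻¹.
  lx = m⁻²·cd.
  So lx² = m⁻⁴·cd².
  Ω = kg·m²·s⁻³·A⁻².
  Combining: m³·mol·V·Pa·N⁻²·C⁻¹·lx²·Ω = m³ · mol · (kg·m²·s⁻³·A⁻¹) · (kg·m⁻¹·s⁻²) · (kg⁻²·m⁻²·s⁴) · (s⁻¹·A⁻¹) · (m⁻⁴·cd²) · (kg·m²·s⁻³·A⁻²) = kg·s⁻⁵·A⁻⁴·mol·cd².
Both reduce to kg·s⁻⁵·A⁻⁴·mol·cd².

Yes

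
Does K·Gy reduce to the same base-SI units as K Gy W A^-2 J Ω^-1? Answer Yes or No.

Left side:
  Gy = m²·s⁻².
  Combining: K·Gy = K · (m²·s⁻²) = m²·s⁻²·K.
Right side:
  Gy = J/kg (absorbed dose = energy per mass),
      = m²·s⁻².
  W = J/s (power = energy per time),
      = kg·m²·s⁻³.
  J = N·m (work = force × distance),
      = kg·m²·s⁻².
  Ω = V/A (resistance = voltage per current),
      = kg·m²·s⁻³·A⁻².
  So Ω⁻¹ = kg⁻¹·m⁻²·s³·A².
  Combining: K·Gy·W·A⁻²·J·Ω⁻¹ = K · (m²·s⁻²) · (kg·m²·s⁻³) · A⁻² · (kg·m²·s⁻²) · (kg⁻¹·m⁻²·s³·A²) = kg·m⁴·s⁻⁴·K.
Left is m²·s⁻²·K; right is kg·m⁴·s⁻⁴·K — different.

No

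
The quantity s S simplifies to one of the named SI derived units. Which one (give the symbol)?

F

S = kg⁻¹·m⁻²·s³·A².
Combining: s·S = s · (kg⁻¹·m⁻²·s³·A²) = kg⁻¹·m⁻²·s⁴·A².
kg⁻¹·m⁻²·s⁴·A² is the base-SI form of the farad.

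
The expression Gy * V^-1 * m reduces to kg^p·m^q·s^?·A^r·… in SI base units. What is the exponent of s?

1

Gy = J/kg (absorbed dose = energy per mass),
    = m²·s⁻².
V = W/A (potential = power per current),
    = kg·m²·s⁻³·A⁻¹.
So V⁻¹ = kg⁻¹·m⁻²·s³·A.
Combining: Gy·V⁻¹·m = (m²·s⁻²) · (kg⁻¹·m⁻²·s³·A) · m = kg⁻¹·m·s·A.
The exponent of s is 1.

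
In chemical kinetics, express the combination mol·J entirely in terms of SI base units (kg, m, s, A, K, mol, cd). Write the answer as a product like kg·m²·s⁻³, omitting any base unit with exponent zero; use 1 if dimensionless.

kg·m²·s⁻²·mol

J = kg·m²·s⁻².
Combining: mol·J = mol · (kg·m²·s⁻²) = kg·m²·s⁻²·mol.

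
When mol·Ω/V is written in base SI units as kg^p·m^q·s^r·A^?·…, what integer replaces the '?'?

-1

V = W/A (potential = power per current),
    = kg·m²·s⁻³·A⁻¹.
So V⁻¹ = kg⁻¹·m⁻²·s³·A.
Ω = V/A (resistance = voltage per current),
    = kg·m²·s⁻³·A⁻².
Combining: mol·V⁻¹·Ω = mol · (kg⁻¹·m⁻²·s³·A) · (kg·m²·s⁻³·A⁻²) = A⁻¹·mol.
The exponent of A is -1.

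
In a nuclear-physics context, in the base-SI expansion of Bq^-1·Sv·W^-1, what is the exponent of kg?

-1

Bq = 1/s = s⁻¹ (activity is decays per second).
So Bq⁻¹ = s.
Sv = J/kg (equivalent dose = energy per mass),
    = m²·s⁻².
W = J/s (power = energy per time),
    = kg·m²·s⁻³.
So W⁻¹ = kg⁻¹·m⁻²·s³.
Combining: Bq⁻¹·Sv·W⁻¹ = s · (m²·s⁻²) · (kg⁻¹·m⁻²·s³) = kg⁻¹·s².
The exponent of kg is -1.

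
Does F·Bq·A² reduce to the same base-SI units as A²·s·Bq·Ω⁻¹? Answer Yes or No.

Left side:
  F = C/V (capacitance = charge per voltage),
      = A·s/(kg·m²·s⁻³·A⁻¹) (substituting C and V),
      = kg⁻¹·m⁻²·s⁴·A².
  Bq = 1/s = s⁻¹ (activity is decays per second).
  Combining: F·Bq·A² = (kg⁻¹·m⁻²·s⁴·A²) · s⁻¹ · A² = kg⁻¹·m⁻²·s³·A⁴.
Right side:
  Bq = 1/s = s⁻¹ (activity is decays per second).
  Ω = V/A (resistance = voltage per current),
      = kg·m²·s⁻³·A⁻².
  So Ω⁻¹ = kg⁻¹·m⁻²·s³·A².
  Combining: A²·s·Bq·Ω⁻¹ = A² · s · s⁻¹ · (kg⁻¹·m⁻²·s³·A²) = kg⁻¹·m⁻²·s³·A⁴.
Both reduce to kg⁻¹·m⁻²·s³·A⁴.

Yes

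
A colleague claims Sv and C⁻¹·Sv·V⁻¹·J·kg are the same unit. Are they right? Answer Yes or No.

No

Left side:
  Sv = m²·s⁻².
Right side:
  C = s·A.
  So C⁻¹ = s⁻¹·A⁻¹.
  Sv = m²·s⁻².
  V = kg·m²·s⁻³·A⁻¹.
  So V⁻¹ = kg⁻¹·m⁻²·s³·A.
  J = kg·m²·s⁻².
  Combining: C⁻¹·Sv·V⁻¹·J·kg = (s⁻¹·A⁻¹) · (m²·s⁻²) · (kg⁻¹·m⁻²·s³·A) · (kg·m²·s⁻²) · kg = kg·m²·s⁻².
Left is m²·s⁻²; right is kg·m²·s⁻² — different.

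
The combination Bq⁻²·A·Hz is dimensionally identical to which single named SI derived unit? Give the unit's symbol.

C

Bq = 1/s = s⁻¹ (activity is decays per second).
So Bq⁻² = s².
Hz = 1/s = s⁻¹ (frequency is cycles per second).
Combining: Bq⁻²·A·Hz = s² · A · s⁻¹ = s·A.
s·A is the base-SI form of the coulomb.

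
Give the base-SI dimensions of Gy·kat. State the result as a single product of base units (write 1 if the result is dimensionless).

m²·s⁻³·mol

Gy = m²·s⁻².
kat = s⁻¹·mol.
Combining: Gy·kat = (m²·s⁻²) · (s⁻¹·mol) = m²·s⁻³·mol.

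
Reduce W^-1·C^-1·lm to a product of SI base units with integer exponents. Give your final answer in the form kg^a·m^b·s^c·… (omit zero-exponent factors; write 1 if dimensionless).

kg⁻¹·m⁻²·s²·A⁻¹·cd

W = kg·m²·s⁻³.
So W⁻¹ = kg⁻¹·m⁻²·s³.
C = s·A.
So C⁻¹ = s⁻¹·A⁻¹.
lm = cd.
Combining: W⁻¹·C⁻¹·lm = (kg⁻¹·m⁻²·s³) · (s⁻¹·A⁻¹) · cd = kg⁻¹·m⁻²·s²·A⁻¹·cd.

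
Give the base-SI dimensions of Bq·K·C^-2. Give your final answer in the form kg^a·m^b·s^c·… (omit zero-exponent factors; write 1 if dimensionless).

Bq = 1/s = s⁻¹ (activity is decays per second).
C = A·s = s·A (charge = current × time).
So C⁻² = s⁻²·A⁻².
Combining: Bq·K·C⁻² = s⁻¹ · K · (s⁻²·A⁻²) = s⁻³·A⁻²·K.

s⁻³·A⁻²·K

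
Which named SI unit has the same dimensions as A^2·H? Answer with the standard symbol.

H = kg·m²·s⁻²·A⁻².
Combining: A²·H = A² · (kg·m²·s⁻²·A⁻²) = kg·m²·s⁻².
kg·m²·s⁻² is the base-SI form of the joule.

J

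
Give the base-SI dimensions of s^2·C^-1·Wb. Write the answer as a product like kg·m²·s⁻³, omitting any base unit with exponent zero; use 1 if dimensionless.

kg·m²·s⁻¹·A⁻²

C = A·s = s·A (charge = current × time).
So C⁻¹ = s⁻¹·A⁻¹.
Wb = V·s (flux: a volt is a weber per second),
    = kg·m²·s⁻²·A⁻¹.
Combining: s²·C⁻¹·Wb = s² · (s⁻¹·A⁻¹) · (kg·m²·s⁻²·A⁻¹) = kg·m²·s⁻¹·A⁻².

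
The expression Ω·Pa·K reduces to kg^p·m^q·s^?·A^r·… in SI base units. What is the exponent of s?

-5

Ω = kg·m²·s⁻³·A⁻².
Pa = kg·m⁻¹·s⁻².
Combining: Ω·Pa·K = (kg·m²·s⁻³·A⁻²) · (kg·m⁻¹·s⁻²) · K = kg²·m·s⁻⁵·A⁻²·K.
The exponent of s is -5.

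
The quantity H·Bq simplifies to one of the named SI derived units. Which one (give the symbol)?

Ω

H = kg·m²·s⁻²·A⁻².
Bq = s⁻¹.
Combining: H·Bq = (kg·m²·s⁻²·A⁻²) · s⁻¹ = kg·m²·s⁻³·A⁻².
kg·m²·s⁻³·A⁻² is the base-SI form of the ohm.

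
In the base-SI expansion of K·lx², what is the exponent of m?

-4

lx = lm/m² (illuminance = luminous flux per area),
    = m⁻²·cd.
So lx² = m⁻⁴·cd².
Combining: K·lx² = K · (m⁻⁴·cd²) = m⁻⁴·K·cd².
The exponent of m is -4.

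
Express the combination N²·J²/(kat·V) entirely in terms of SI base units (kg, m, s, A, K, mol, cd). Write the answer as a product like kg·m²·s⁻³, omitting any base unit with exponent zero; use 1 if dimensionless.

kg³·m⁴·s⁻⁴·A·mol⁻¹

kat = mol/s = s⁻¹·mol (catalytic activity).
So kat⁻¹ = s·mol⁻¹.
N = kg·m/s² = kg·m·s⁻² (force = mass × acceleration).
So N² = kg²·m²·s⁻⁴.
J = N·m (work = force × distance),
    = kg·m²·s⁻².
So J² = kg²·m⁴·s⁻⁴.
V = W/A (potential = power per current),
    = kg·m²·s⁻³·A⁻¹.
So V⁻¹ = kg⁻¹·m⁻²·s³·A.
Combining: kat⁻¹·N²·J²·V⁻¹ = (s·mol⁻¹) · (kg²·m²·s⁻⁴) · (kg²·m⁴·s⁻⁴) · (kg⁻¹·m⁻²·s³·A) = kg³·m⁴·s⁻⁴·A·mol⁻¹.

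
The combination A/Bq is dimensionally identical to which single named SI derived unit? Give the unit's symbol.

Bq = s⁻¹.
So Bq⁻¹ = s.
Combining: A·Bq⁻¹ = A · s = s·A.
s·A is the base-SI form of the coulomb.

C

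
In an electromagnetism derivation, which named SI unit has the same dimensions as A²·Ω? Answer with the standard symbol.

Ω = V/A (resistance = voltage per current),
    = kg·m²·s⁻³·A⁻².
Combining: A²·Ω = A² · (kg·m²·s⁻³·A⁻²) = kg·m²·s⁻³.
kg·m²·s⁻³ is the base-SI form of the watt.

W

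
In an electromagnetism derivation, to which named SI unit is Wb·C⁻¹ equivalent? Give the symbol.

Ω

Wb = V·s (flux: a volt is a weber per second),
    = kg·m²·s⁻²·A⁻¹.
C = A·s = s·A (charge = current × time).
So C⁻¹ = s⁻¹·A⁻¹.
Combining: Wb·C⁻¹ = (kg·m²·s⁻²·A⁻¹) · (s⁻¹·A⁻¹) = kg·m²·s⁻³·A⁻².
kg·m²·s⁻³·A⁻² is the base-SI form of the ohm.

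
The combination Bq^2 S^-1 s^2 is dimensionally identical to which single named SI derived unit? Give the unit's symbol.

Bq = 1/s = s⁻¹ (activity is decays per second).
So Bq² = s⁻².
S = 1/Ω (conductance is reciprocal resistance),
    = kg⁻¹·m⁻²·s³·A².
So S⁻¹ = kg·m²·s⁻³·A⁻².
Combining: Bq²·S⁻¹·s² = s⁻² · (kg·m²·s⁻³·A⁻²) · s² = kg·m²·s⁻³·A⁻².
kg·m²·s⁻³·A⁻² is the base-SI form of the ohm.

Ω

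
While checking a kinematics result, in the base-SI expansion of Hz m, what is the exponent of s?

Hz = 1/s = s⁻¹ (frequency is cycles per second).
Combining: Hz·m = s⁻¹ · m = m·s⁻¹.
The exponent of s is -1.

-1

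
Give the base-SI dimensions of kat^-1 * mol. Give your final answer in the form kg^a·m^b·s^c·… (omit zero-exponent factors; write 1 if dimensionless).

s

kat = s⁻¹·mol.
So kat⁻¹ = s·mol⁻¹.
Combining: kat⁻¹·mol = (s·mol⁻¹) · mol = s.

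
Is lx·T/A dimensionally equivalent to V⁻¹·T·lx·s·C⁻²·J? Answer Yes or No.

Left side:
  lx = lm/m² (illuminance = luminous flux per area),
      = m⁻²·cd.
  T = Wb/m² (flux density = flux per area),
      = kg·s⁻²·A⁻¹.
  Combining: A⁻¹·lx·T = A⁻¹ · (m⁻²·cd) · (kg·s⁻²·A⁻¹) = kg·m⁻²·s⁻²·A⁻²·cd.
Right side:
  V = W/A (potential = power per current),
      = kg·m²·s⁻³·A⁻¹.
  So V⁻¹ = kg⁻¹·m⁻²·s³·A.
  T = Wb/m² (flux density = flux per area),
      = kg·s⁻²·A⁻¹.
  lx = lm/m² (illuminance = luminous flux per area),
      = m⁻²·cd.
  C = A·s = s·A (charge = current × time).
  So C⁻² = s⁻²·A⁻².
  J = N·m (work = force × distance),
      = kg·m²·s⁻².
  Combining: V⁻¹·T·lx·s·C⁻²·J = (kg⁻¹·m⁻²·s³·A) · (kg·s⁻²·A⁻¹) · (m⁻²·cd) · s · (s⁻²·A⁻²) · (kg·m²·s⁻²) = kg·m⁻²·s⁻²·A⁻²·cd.
Both reduce to kg·m⁻²·s⁻²·A⁻²·cd.

Yes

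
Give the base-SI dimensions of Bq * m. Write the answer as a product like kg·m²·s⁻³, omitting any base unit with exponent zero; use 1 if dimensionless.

m·s⁻¹

Bq = s⁻¹.
Combining: Bq·m = s⁻¹ · m = m·s⁻¹.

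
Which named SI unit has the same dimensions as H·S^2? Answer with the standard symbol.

H = Wb/A (inductance = flux per current),
    = kg·m²·s⁻²·A⁻².
S = 1/Ω (conductance is reciprocal resistance),
    = kg⁻¹·m⁻²·s³·A².
So S² = kg⁻²·m⁻⁴·s⁶·A⁴.
Combining: H·S² = (kg·m²·s⁻²·A⁻²) · (kg⁻²·m⁻⁴·s⁶·A⁴) = kg⁻¹·m⁻²·s⁴·A².
kg⁻¹·m⁻²·s⁴·A² is the base-SI form of the farad.

F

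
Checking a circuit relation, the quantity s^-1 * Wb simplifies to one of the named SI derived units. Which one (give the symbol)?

V

Wb = V·s (flux: a volt is a weber per second),
    = kg·m²·s⁻²·A⁻¹.
Combining: s⁻¹·Wb = s⁻¹ · (kg·m²·s⁻²·A⁻¹) = kg·m²·s⁻³·A⁻¹.
kg·m²·s⁻³·A⁻¹ is the base-SI form of the volt.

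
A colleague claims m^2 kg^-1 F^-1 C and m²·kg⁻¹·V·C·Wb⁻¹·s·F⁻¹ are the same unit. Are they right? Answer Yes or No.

Yes

Left side:
  F = C/V (capacitance = charge per voltage),
      = A·s/(kg·m²·s⁻³·A⁻¹) (substituting C and V),
      = kg⁻¹·m⁻²·s⁴·A².
  So F⁻¹ = kg·m²·s⁻⁴·A⁻².
  C = A·s = s·A (charge = current × time).
  Combining: m²·kg⁻¹·F⁻¹·C = m² · kg⁻¹ · (kg·m²·s⁻⁴·A⁻²) · (s·A) = m⁴·s⁻³·A⁻¹.
Right side:
  V = kg·m²·s⁻³·A⁻¹.
  C = s·A.
  Wb = kg·m²·s⁻²·A⁻¹.
  So Wb⁻¹ = kg⁻¹·m⁻²·s²·A.
  F = kg⁻¹·m⁻²·s⁴·A².
  So F⁻¹ = kg·m²·s⁻⁴·A⁻².
  Combining: m²·kg⁻¹·V·C·Wb⁻¹·s·F⁻¹ = m² · kg⁻¹ · (kg·m²·s⁻³·A⁻¹) · (s·A) · (kg⁻¹·m⁻²·s²·A) · s · (kg·m²·s⁻⁴·A⁻²) = m⁴·s⁻³·A⁻¹.
Both reduce to m⁴·s⁻³·A⁻¹.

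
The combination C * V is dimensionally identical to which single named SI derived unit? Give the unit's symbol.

C = s·A.
V = kg·m²·s⁻³·A⁻¹.
Combining: C·V = (s·A) · (kg·m²·s⁻³·A⁻¹) = kg·m²·s⁻².
kg·m²·s⁻² is the base-SI form of the joule.

J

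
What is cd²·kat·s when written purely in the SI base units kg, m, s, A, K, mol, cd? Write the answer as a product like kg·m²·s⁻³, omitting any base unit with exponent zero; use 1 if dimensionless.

mol·cd²

kat = s⁻¹·mol.
Combining: cd²·kat·s = cd² · (s⁻¹·mol) · s = mol·cd².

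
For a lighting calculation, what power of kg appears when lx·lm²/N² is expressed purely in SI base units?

lx = lm/m² (illuminance = luminous flux per area),
    = m⁻²·cd.
lm = cd·sr = cd (luminous flux; sr is dimensionless).
So lm² = cd².
N = kg·m/s² = kg·m·s⁻² (force = mass × acceleration).
So N⁻² = kg⁻²·m⁻²·s⁴.
Combining: lx·lm²·N⁻² = (m⁻²·cd) · cd² · (kg⁻²·m⁻²·s⁴) = kg⁻²·m⁻⁴·s⁴·cd³.
The exponent of kg is -2.

-2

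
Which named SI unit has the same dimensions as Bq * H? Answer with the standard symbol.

Ω

Bq = s⁻¹.
H = kg·m²·s⁻²·A⁻².
Combining: Bq·H = s⁻¹ · (kg·m²·s⁻²·A⁻²) = kg·m²·s⁻³·A⁻².
kg·m²·s⁻³·A⁻² is the base-SI form of the ohm.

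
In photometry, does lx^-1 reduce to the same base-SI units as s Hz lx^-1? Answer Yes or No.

Left side:
  lx = lm/m² (illuminance = luminous flux per area),
      = m⁻²·cd.
  So lx⁻¹ = m²·cd⁻¹.
Right side:
  Hz = 1/s = s⁻¹ (frequency is cycles per second).
  lx = lm/m² (illuminance = luminous flux per area),
      = m⁻²·cd.
  So lx⁻¹ = m²·cd⁻¹.
  Combining: s·Hz·lx⁻¹ = s · s⁻¹ · (m²·cd⁻¹) = m²·cd⁻¹.
Both reduce to m²·cd⁻¹.

Yes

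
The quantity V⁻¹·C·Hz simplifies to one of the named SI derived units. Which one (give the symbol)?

V = W/A (potential = power per current),
    = kg·m²·s⁻³·A⁻¹.
So V⁻¹ = kg⁻¹·m⁻²·s³·A.
C = A·s = s·A (charge = current × time).
Hz = 1/s = s⁻¹ (frequency is cycles per second).
Combining: V⁻¹·C·Hz = (kg⁻¹·m⁻²·s³·A) · (s·A) · s⁻¹ = kg⁻¹·m⁻²·s³·A².
kg⁻¹·m⁻²·s³·A² is the base-SI form of the siemens.

S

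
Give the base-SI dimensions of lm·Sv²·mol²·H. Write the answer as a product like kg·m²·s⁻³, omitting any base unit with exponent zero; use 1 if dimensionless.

kg·m⁶·s⁻⁶·A⁻²·mol²·cd

lm = cd·sr = cd (luminous flux; sr is dimensionless).
Sv = J/kg (equivalent dose = energy per mass),
    = m²·s⁻².
So Sv² = m⁴·s⁻⁴.
H = Wb/A (inductance = flux per current),
    = kg·m²·s⁻²·A⁻².
Combining: lm·Sv²·mol²·H = cd · (m⁴·s⁻⁴) · mol² · (kg·m²·s⁻²·A⁻²) = kg·m⁶·s⁻⁶·A⁻²·mol²·cd.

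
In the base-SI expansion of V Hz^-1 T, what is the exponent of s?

-4

V = W/A (potential = power per current),
    = kg·m²·s⁻³·A⁻¹.
Hz = 1/s = s⁻¹ (frequency is cycles per second).
So Hz⁻¹ = s.
T = Wb/m² (flux density = flux per area),
    = kg·s⁻²·A⁻¹.
Combining: V·Hz⁻¹·T = (kg·m²·s⁻³·A⁻¹) · s · (kg·s⁻²·A⁻¹) = kg²·m²·s⁻⁴·A⁻².
The exponent of s is -4.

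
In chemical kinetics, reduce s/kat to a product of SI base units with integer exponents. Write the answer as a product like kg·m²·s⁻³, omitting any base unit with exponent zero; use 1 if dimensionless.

kat = mol/s = s⁻¹·mol (catalytic activity).
So kat⁻¹ = s·mol⁻¹.
Combining: kat⁻¹·s = (s·mol⁻¹) · s = s²·mol⁻¹.

s²·mol⁻¹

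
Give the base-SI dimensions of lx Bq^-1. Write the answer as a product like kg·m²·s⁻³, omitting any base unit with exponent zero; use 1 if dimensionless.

lx = lm/m² (illuminance = luminous flux per area),
    = m⁻²·cd.
Bq = 1/s = s⁻¹ (activity is decays per second).
So Bq⁻¹ = s.
Combining: lx·Bq⁻¹ = (m⁻²·cd) · s = m⁻²·s·cd.

m⁻²·s·cd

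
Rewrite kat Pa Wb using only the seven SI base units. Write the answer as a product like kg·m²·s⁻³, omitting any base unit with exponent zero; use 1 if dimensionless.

kat = mol/s = s⁻¹·mol (catalytic activity).
Pa = N/m² (pressure = force per area),
    = kg·m⁻¹·s⁻².
Wb = V·s (flux: a volt is a weber per second),
    = kg·m²·s⁻²·A⁻¹.
Combining: kat·Pa·Wb = (s⁻¹·mol) · (kg·m⁻¹·s⁻²) · (kg·m²·s⁻²·A⁻¹) = kg²·m·s⁻⁵·A⁻¹·mol.

kg²·m·s⁻⁵·A⁻¹·mol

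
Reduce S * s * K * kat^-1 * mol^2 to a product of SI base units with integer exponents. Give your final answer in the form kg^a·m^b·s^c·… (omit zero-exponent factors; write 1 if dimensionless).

S = kg⁻¹·m⁻²·s³·A².
kat = s⁻¹·mol.
So kat⁻¹ = s·mol⁻¹.
Combining: S·s·K·kat⁻¹·mol² = (kg⁻¹·m⁻²·s³·A²) · s · K · (s·mol⁻¹) · mol² = kg⁻¹·m⁻²·s⁵·A²·K·mol.

kg⁻¹·m⁻²·s⁵·A²·K·mol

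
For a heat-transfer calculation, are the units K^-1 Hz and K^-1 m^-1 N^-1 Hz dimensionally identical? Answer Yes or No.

No

Left side:
  Hz = s⁻¹.
  Combining: K⁻¹·Hz = K⁻¹ · s⁻¹ = s⁻¹·K⁻¹.
Right side:
  N = kg·m·s⁻².
  So N⁻¹ = kg⁻¹·m⁻¹·s².
  Hz = s⁻¹.
  Combining: K⁻¹·m⁻¹·N⁻¹·Hz = K⁻¹ · m⁻¹ · (kg⁻¹·m⁻¹·s²) · s⁻¹ = kg⁻¹·m⁻²·s·K⁻¹.
Left is s⁻¹·K⁻¹; right is kg⁻¹·m⁻²·s·K⁻¹ — different.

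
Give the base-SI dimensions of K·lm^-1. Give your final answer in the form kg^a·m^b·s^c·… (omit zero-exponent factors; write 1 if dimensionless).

K·cd⁻¹

lm = cd.
So lm⁻¹ = cd⁻¹.
Combining: K·lm⁻¹ = K · cd⁻¹ = K·cd⁻¹.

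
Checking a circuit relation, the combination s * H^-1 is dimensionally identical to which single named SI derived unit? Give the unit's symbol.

H = kg·m²·s⁻²·A⁻².
So H⁻¹ = kg⁻¹·m⁻²·s²·A².
Combining: s·H⁻¹ = s · (kg⁻¹·m⁻²·s²·A²) = kg⁻¹·m⁻²·s³·A².
kg⁻¹·m⁻²·s³·A² is the base-SI form of the siemens.

S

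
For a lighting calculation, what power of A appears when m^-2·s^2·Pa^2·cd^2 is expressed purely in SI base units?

0

Pa = kg·m⁻¹·s⁻².
So Pa² = kg²·m⁻²·s⁻⁴.
Combining: m⁻²·s²·Pa²·cd² = m⁻² · s² · (kg²·m⁻²·s⁻⁴) · cd² = kg²·m⁻⁴·s⁻²·cd².
The exponent of A is 0.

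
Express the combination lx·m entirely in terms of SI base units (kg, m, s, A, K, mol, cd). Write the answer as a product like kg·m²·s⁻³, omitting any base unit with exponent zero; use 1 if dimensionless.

m⁻¹·cd

lx = lm/m² (illuminance = luminous flux per area),
    = m⁻²·cd.
Combining: lx·m = (m⁻²·cd) · m = m⁻¹·cd.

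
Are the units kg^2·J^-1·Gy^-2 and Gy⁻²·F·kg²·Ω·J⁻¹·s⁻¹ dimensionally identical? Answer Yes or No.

Yes

Left side:
  J = N·m (work = force × distance),
      = kg·m²·s⁻².
  So J⁻¹ = kg⁻¹·m⁻²·s².
  Gy = J/kg (absorbed dose = energy per mass),
      = m²·s⁻².
  So Gy⁻² = m⁻⁴·s⁴.
  Combining: kg²·J⁻¹·Gy⁻² = kg² · (kg⁻¹·m⁻²·s²) · (m⁻⁴·s⁴) = kg·m⁻⁶·s⁶.
Right side:
  Gy = J/kg (absorbed dose = energy per mass),
      = m²·s⁻².
  So Gy⁻² = m⁻⁴·s⁴.
  F = C/V (capacitance = charge per voltage),
      = A·s/(kg·m²·s⁻³·A⁻¹) (substituting C and V),
      = kg⁻¹·m⁻²·s⁴·A².
  Ω = V/A (resistance = voltage per current),
      = kg·m²·s⁻³·A⁻².
  J = N·m (work = force × distance),
      = kg·m²·s⁻².
  So J⁻¹ = kg⁻¹·m⁻²·s².
  Combining: Gy⁻²·F·kg²·Ω·J⁻¹·s⁻¹ = (m⁻⁴·s⁴) · (kg⁻¹·m⁻²·s⁴·A²) · kg² · (kg·m²·s⁻³·A⁻²) · (kg⁻¹·m⁻²·s²) · s⁻¹ = kg·m⁻⁶·s⁶.
Both reduce to kg·m⁻⁶·s⁶.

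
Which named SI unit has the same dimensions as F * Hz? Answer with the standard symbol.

F = C/V (capacitance = charge per voltage),
    = A·s/(kg·m²·s⁻³·A⁻¹) (substituting C and V),
    = kg⁻¹·m⁻²·s⁴·A².
Hz = 1/s = s⁻¹ (frequency is cycles per second).
Combining: F·Hz = (kg⁻¹·m⁻²·s⁴·A²) · s⁻¹ = kg⁻¹·m⁻²·s³·A².
kg⁻¹·m⁻²·s³·A² is the base-SI form of the siemens.

S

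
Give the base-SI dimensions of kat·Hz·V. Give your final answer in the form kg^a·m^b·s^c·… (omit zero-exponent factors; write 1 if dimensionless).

kat = mol/s = s⁻¹·mol (catalytic activity).
Hz = 1/s = s⁻¹ (frequency is cycles per second).
V = W/A (potential = power per current),
    = kg·m²·s⁻³·A⁻¹.
Combining: kat·Hz·V = (s⁻¹·mol) · s⁻¹ · (kg·m²·s⁻³·A⁻¹) = kg·m²·s⁻⁵·A⁻¹·mol.

kg·m²·s⁻⁵·A⁻¹·mol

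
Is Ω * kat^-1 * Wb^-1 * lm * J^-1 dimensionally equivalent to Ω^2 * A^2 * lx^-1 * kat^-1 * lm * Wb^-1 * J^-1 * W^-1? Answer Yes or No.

Left side:
  Ω = V/A (resistance = voltage per current),
      = kg·m²·s⁻³·A⁻².
  kat = mol/s = s⁻¹·mol (catalytic activity).
  So kat⁻¹ = s·mol⁻¹.
  Wb = V·s (flux: a volt is a weber per second),
      = kg·m²·s⁻²·A⁻¹.
  So Wb⁻¹ = kg⁻¹·m⁻²·s²·A.
  lm = cd·sr = cd (luminous flux; sr is dimensionless).
  J = N·m (work = force × distance),
      = kg·m²·s⁻².
  So J⁻¹ = kg⁻¹·m⁻²·s².
  Combining: Ω·kat⁻¹·Wb⁻¹·lm·J⁻¹ = (kg·m²·s⁻³·A⁻²) · (s·mol⁻¹) · (kg⁻¹·m⁻²·s²·A) · cd · (kg⁻¹·m⁻²·s²) = kg⁻¹·m⁻²·s²·A⁻¹·mol⁻¹·cd.
Right side:
  Ω = kg·m²·s⁻³·A⁻².
  So Ω² = kg²·m⁴·s⁻⁶·A⁻⁴.
  lx = m⁻²·cd.
  So lx⁻¹ = m²·cd⁻¹.
  kat = s⁻¹·mol.
  So kat⁻¹ = s·mol⁻¹.
  lm = cd.
  Wb = kg·m²·s⁻²·A⁻¹.
  So Wb⁻¹ = kg⁻¹·m⁻²·s²·A.
  J = kg·m²·s⁻².
  So J⁻¹ = kg⁻¹·m⁻²·s².
  W = kg·m²·s⁻³.
  So W⁻¹ = kg⁻¹·m⁻²·s³.
  Combining: Ω²·A²·lx⁻¹·kat⁻¹·lm·Wb⁻¹·J⁻¹·W⁻¹ = (kg²·m⁴·s⁻⁶·A⁻⁴) · A² · (m²·cd⁻¹) · (s·mol⁻¹) · cd · (kg⁻¹·m⁻²·s²·A) · (kg⁻¹·m⁻²·s²) · (kg⁻¹·m⁻²·s³) = kg⁻¹·s²·A⁻¹·mol⁻¹.
Left is kg⁻¹·m⁻²·s²·A⁻¹·mol⁻¹·cd; right is kg⁻¹·s²·A⁻¹·mol⁻¹ — different.

No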